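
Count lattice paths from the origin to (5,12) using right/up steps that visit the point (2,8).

Paths (0,0)->(2,8): C(10,8) = 45.
Paths (2,8)->(5,12): C(7,4) = 35.
By multiplication principle: 45 x 35.

Final answer: 1575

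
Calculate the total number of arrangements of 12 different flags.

The number of ways to arrange 12 distinct objects is 12!.

Final answer: 12! = 479001600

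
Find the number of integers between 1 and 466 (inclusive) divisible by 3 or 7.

Multiples of 3: 155. Multiples of 7: 66. Of both (lcm=21): 22.
By inclusion-exclusion: 155 + 66 - 22.

Final answer: 199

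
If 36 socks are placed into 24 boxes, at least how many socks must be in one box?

By the pigeonhole principle: ceiling(36/24).

Final answer: 2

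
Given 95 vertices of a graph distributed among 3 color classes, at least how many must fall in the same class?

By pigeonhole with 95 objects and 3 categories: ceiling(95/3).

Final answer: 32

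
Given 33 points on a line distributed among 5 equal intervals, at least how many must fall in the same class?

By pigeonhole with 33 objects and 5 categories: ceiling(33/5).

Final answer: 7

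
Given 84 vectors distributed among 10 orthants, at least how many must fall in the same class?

By pigeonhole with 84 objects and 10 categories: ceiling(84/10).

Final answer: 9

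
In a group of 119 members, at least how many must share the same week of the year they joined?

There are 52 possible values for week of the year they joined. With 119 members and 52 categories, by pigeonhole: ceiling(119/52).

Final answer: 3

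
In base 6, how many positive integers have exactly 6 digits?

In base 6, the leading digit has 5 choices (1..5); each of the remaining 5 digits has 6 choices.
Total: 5 x 6^5.

Final answer: 38880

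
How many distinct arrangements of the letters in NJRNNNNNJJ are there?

Letters (J:3, N:6, R:1). Total letters: 10.
Permutations = 10!/(6! x 3!).

Final answer: 840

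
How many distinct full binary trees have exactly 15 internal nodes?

This is a standard Catalan-number count: the answer is C_n. Here n = 15.
Using C_0 = 1 and C_(k+1) = C_k x 2(2k+1)/(k+2), build up term by term: C_1=1, C_2=2, C_3=5, C_4=14, C_5=42, C_6=132, C_7=429, C_8=1430, C_9=4862, C_10=16796, C_11=58786, C_12=208012, C_13=742900, C_14=2674440, C_15=9694845.

Final answer: C_{15} = 9694845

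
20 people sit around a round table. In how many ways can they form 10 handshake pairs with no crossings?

The structures are counted by the Catalan number C_n. Here n = 20/2 = 10.
C_n = C(2n,n) - C(2n,n+1), so C_{10} = C(20,10) - C(20,11) = 184756 - 167960.

Final answer: C_{10} = 16796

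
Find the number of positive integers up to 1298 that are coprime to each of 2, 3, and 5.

|div by 2|=649, |div by 3|=432, |div by 5|=259.
|div by 2&3|=216, |div by 2&5|=129, |div by 3&5|=86, |div by all|=43.
By inclusion-exclusion, divisible by at least one: 649+432+259-216-129-86+43 = 952.
Not divisible by any: 1298 - 952.

Final answer: 346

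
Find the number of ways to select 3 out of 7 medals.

C(7,3) = 7!/(3! x (7-3)!).

Final answer: C(7,3) = 35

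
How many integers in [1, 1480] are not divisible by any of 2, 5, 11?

|div by 2|=740, |div by 5|=296, |div by 11|=134.
|div by 2&5|=148, |div by 2&11|=67, |div by 5&11|=26, |div by all|=13.
By inclusion-exclusion, divisible by at least one: 740+296+134-148-67-26+13 = 942.
Not divisible by any: 1480 - 942.

Final answer: 538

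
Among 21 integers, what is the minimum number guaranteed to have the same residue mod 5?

There are 5 possible values for residue mod 5. With 21 integers and 5 categories, by pigeonhole: ceiling(21/5).

Final answer: 5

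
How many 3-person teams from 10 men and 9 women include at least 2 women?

Sum over valid woman counts:
C(9,2)C(10,1) = 360
C(9,3)C(10,0) = 84
Total: 360 + 84.

Final answer: 444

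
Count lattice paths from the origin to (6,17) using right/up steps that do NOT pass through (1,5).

Total paths to (6,17): C(23,17) = 100947.
Paths through (1,5): C(6,5) x C(17,12) = 37128.
Avoiding (1,5): 100947 - 37128.

Final answer: 63819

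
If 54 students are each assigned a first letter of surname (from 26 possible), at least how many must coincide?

There are 26 possible values for first letter of surname. With 54 students and 26 categories, by pigeonhole: ceiling(54/26).

Final answer: 3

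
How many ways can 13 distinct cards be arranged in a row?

The number of ways to arrange 13 distinct objects is 13!.

Final answer: 13! = 6227020800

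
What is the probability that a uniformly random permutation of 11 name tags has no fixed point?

D(n) = (n-1)(D(n-1) + D(n-2)), D(0)=1, D(1)=0.
Building up: D(2)=1, D(3)=2, D(4)=9, D(5)=44, D(6)=265, D(7)=1854, D(8)=14833, D(9)=133496, D(10)=1334961, D(11)=14684570.
Total arrangements: 11! = 39916800.
Probability = D(11)/11! = 1468457/3991680.

Final answer: D(11)/11! = 14684570/39916800 = 0.367879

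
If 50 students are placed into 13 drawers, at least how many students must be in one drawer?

By the pigeonhole principle: ceiling(50/13).

Final answer: 4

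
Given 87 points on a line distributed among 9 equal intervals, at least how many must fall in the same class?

By pigeonhole with 87 objects and 9 categories: ceiling(87/9).

Final answer: 10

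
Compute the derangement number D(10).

Derangements satisfy D(n) = (n-1)(D(n-1) + D(n-2)), starting from D(0)=1, D(1)=0.
D(2) = 1 x (0 + 1) = 1
D(3) = 2 x (1 + 0) = 2
D(4) = 3 x (2 + 1) = 9
D(5) = 4 x (9 + 2) = 44
D(6) = 5 x (44 + 9) = 265
D(7) = 6 x (265 + 44) = 1854
D(8) = 7 x (1854 + 265) = 14833
D(9) = 8 x (14833 + 1854) = 133496
D(10) = 9 x (D(9) + D(8)) = 9 x (133496 + 14833)

Final answer: D(10) = 1334961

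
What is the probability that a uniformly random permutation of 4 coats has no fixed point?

Use the recurrence D(n) = (n-1)(D(n-1) + D(n-2)) with D(0)=1, D(1)=0.
Building up: D(2)=1, D(3)=2, D(4)=9.
Total arrangements: 4! = 24.
Probability = D(4)/4! = 3/8.

Final answer: D(4)/4! = 9/24 = 0.375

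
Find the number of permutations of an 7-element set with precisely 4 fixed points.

Choose which 4 elements are fixed: C(7,4) = 35.
Derange the remaining 3 using D(j) = (j-1)(D(j-1) + D(j-2)), D(0)=1, D(1)=0: D(2)=1, D(3)=2.
Total: 35 x 2.

Final answer: C(7,4) D(3) = 70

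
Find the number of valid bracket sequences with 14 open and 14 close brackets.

This is counted by the nth Catalan number C_n. Here n = 14 (pairs).
C_n = (2n)!/(n!(n+1)!), so C_{14} = 28!/(14! x 15!) = C(28,14)/15 = 40116600/15.

Final answer: C_{14} = 2674440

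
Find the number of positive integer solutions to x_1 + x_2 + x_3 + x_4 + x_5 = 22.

Substitute x'_i = x_i - 1 (so x'_i >= 0). Then sum x'_i = 22 - 5 = 17.
Stars and bars: C(17+5-1, 5-1) = C(21,4).

Final answer: C(21,4) = 5985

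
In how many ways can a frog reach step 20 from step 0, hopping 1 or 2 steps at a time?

Condition on the final move: it is a 1-step (f(n-1) ways to get there) or a 2-step (f(n-2) ways), so f(n) = f(n-1) + f(n-2), with f(1)=1, f(2)=2.
Building up term by term: f(1)=1, f(2)=2, f(3)=3, f(4)=5, f(5)=8, f(6)=13, f(7)=21, f(8)=34, f(9)=55, f(10)=89, f(11)=144, f(12)=233, f(13)=377, f(14)=610, f(15)=987, f(16)=1597, f(17)=2584, f(18)=4181, f(19)=6765, f(20)=10946.

Final answer: 10946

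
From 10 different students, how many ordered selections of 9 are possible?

P(10,9) = 10!/(10-9)! = 10!/1!.

Final answer: P(10,9) = 3628800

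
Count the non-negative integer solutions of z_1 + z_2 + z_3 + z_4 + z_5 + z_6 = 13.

Stars and bars with 13 stars and 5 bars:
C(13+6-1, 6-1) = C(18,5).

Final answer: C(18,5) = 8568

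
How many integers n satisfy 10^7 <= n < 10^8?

First digit: 9 choices (1-9). Each of the remaining 7 digits: 10 choices.
Total: 9 x 10^7.

Final answer: 90000000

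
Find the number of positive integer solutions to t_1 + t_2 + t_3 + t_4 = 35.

Substitute t'_i = t_i - 1 (so t'_i >= 0). Then sum t'_i = 35 - 4 = 31.
Stars and bars: C(31+4-1, 4-1) = C(34,3).

Final answer: C(34,3) = 5984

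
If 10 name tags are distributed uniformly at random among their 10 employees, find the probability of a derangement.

D(n) = (n-1)(D(n-1) + D(n-2)), D(0)=1, D(1)=0.
Building up: D(2)=1, D(3)=2, D(4)=9, D(5)=44, D(6)=265, D(7)=1854, D(8)=14833, D(9)=133496, D(10)=1334961.
Total arrangements: 10! = 3628800.
Probability = D(10)/10! = 16481/44800.

Final answer: D(10)/10! = 1334961/3628800 = 0.367879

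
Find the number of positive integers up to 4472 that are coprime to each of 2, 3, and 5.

|div by 2|=2236, |div by 3|=1490, |div by 5|=894.
|div by 2&3|=745, |div by 2&5|=447, |div by 3&5|=298, |div by all|=149.
By inclusion-exclusion, divisible by at least one: 2236+1490+894-745-447-298+149 = 3279.
Not divisible by any: 4472 - 3279.

Final answer: 1193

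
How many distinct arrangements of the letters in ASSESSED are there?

Letters (A:1, D:1, E:2, S:4). Total letters: 8.
Permutations = 8!/(4! x 2!).

Final answer: 840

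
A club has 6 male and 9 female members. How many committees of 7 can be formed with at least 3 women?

Sum over valid woman counts:
C(9,3)C(6,4) = 1260
C(9,4)C(6,3) = 2520
C(9,5)C(6,2) = 1890
C(9,6)C(6,1) = 504
C(9,7)C(6,0) = 36
Total: 1260 + 2520 + 1890 + 504 + 36.

Final answer: 6210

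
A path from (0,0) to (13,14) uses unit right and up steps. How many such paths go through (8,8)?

Paths (0,0)->(8,8): C(16,8) = 12870.
Paths (8,8)->(13,14): C(11,6) = 462.
By multiplication principle: 12870 x 462.

Final answer: 5945940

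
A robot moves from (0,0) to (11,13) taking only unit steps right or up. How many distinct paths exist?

Each path has 11 right steps and 13 up steps in some order (24 steps total).
Choose which 13 of the 24 steps are up: C(24,13).

Final answer: C(24,13) = 2496144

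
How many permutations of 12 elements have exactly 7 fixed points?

Choose which 7 elements are fixed: C(12,7) = 792.
Derange the remaining 5 using D(j) = (j-1)(D(j-1) + D(j-2)), D(0)=1, D(1)=0: D(2)=1, D(3)=2, D(4)=9, D(5)=44.
Total: 792 x 44.

Final answer: C(12,7) D(5) = 34848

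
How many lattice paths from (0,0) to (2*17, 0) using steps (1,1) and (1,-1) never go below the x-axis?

Total monotonic paths to (17,17): C(34,17) = 2333606220.
Paths that cross above y=x (reflection bijection): C(34,18) = 2203961430.
Valid Dyck paths: 2333606220 - 2203961430.
(Check: C(34,17) - C(34,18) = C(34,17)/18, the Catalan number C_{17}.)

Final answer: C_{17} = 129644790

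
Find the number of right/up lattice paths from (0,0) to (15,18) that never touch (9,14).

Total paths to (15,18): C(33,18) = 1037158320.
Paths through (9,14): C(23,14) x C(10,4) = 171609900.
Avoiding (9,14): 1037158320 - 171609900.

Final answer: 865548420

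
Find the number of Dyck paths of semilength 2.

Total monotonic paths to (2,2): C(4,2) = 6.
Paths that cross above y=x (reflection bijection): C(4,3) = 4.
Valid Dyck paths: 6 - 4.
(These counts are the Catalan numbers.)

Final answer: C_{2} = 2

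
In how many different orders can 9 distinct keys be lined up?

The number of ways to arrange 9 distinct objects is 9!.

Final answer: 9! = 362880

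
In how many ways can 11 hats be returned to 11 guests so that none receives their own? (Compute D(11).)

Derangements satisfy D(n) = (n-1)(D(n-1) + D(n-2)), starting from D(0)=1, D(1)=0.
D(2) = 1 x (0 + 1) = 1
D(3) = 2 x (1 + 0) = 2
D(4) = 3 x (2 + 1) = 9
D(5) = 4 x (9 + 2) = 44
D(6) = 5 x (44 + 9) = 265
D(7) = 6 x (265 + 44) = 1854
D(8) = 7 x (1854 + 265) = 14833
D(9) = 8 x (14833 + 1854) = 133496
D(10) = 9 x (133496 + 14833) = 1334961
D(11) = 10 x (D(10) + D(9)) = 10 x (1334961 + 133496)

Final answer: D(11) = 14684570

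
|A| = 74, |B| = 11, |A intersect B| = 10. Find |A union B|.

|A union B| = |A| + |B| - |A intersect B| = 74 + 11 - 10.

Final answer: 75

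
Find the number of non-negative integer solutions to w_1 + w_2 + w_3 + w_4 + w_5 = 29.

Stars and bars with 29 stars and 4 bars:
C(29+5-1, 5-1) = C(33,4).

Final answer: C(33,4) = 40920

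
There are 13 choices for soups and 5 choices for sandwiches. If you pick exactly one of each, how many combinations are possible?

By the multiplication principle: 13 x 5.

Final answer: 65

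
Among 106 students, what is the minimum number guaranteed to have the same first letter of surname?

There are 26 possible values for first letter of surname. With 106 students and 26 categories, by pigeonhole: ceiling(106/26).

Final answer: 5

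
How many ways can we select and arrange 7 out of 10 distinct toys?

P(10,7) = 10!/(10-7)! = 10!/3!.

Final answer: P(10,7) = 604800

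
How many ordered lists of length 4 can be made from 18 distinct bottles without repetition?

P(18,4) = 18!/(18-4)! = 18!/14!.

Final answer: P(18,4) = 73440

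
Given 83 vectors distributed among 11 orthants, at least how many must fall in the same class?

By pigeonhole with 83 objects and 11 categories: ceiling(83/11).

Final answer: 8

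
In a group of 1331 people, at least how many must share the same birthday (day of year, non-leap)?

There are 365 possible values for birthday (day of year, non-leap). With 1331 people and 365 categories, by pigeonhole: ceiling(1331/365).

Final answer: 4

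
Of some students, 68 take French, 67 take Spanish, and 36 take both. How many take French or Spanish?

|A union B| = |A| + |B| - |A intersect B| = 68 + 67 - 36.

Final answer: 99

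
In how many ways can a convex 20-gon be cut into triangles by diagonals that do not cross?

This is counted by the nth Catalan number C_n. Here n = 20 - 2 = 18.
C_n = C(2n,n) - C(2n,n+1), so C_{18} = C(36,18) - C(36,19) = 9075135300 - 8597496600.

Final answer: C_{18} = 477638700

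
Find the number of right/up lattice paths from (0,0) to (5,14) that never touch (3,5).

Total paths to (5,14): C(19,14) = 11628.
Paths through (3,5): C(8,5) x C(11,9) = 3080.
Avoiding (3,5): 11628 - 3080.

Final answer: 8548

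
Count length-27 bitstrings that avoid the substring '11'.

A valid string ends in 0 (append to any length-(n-1) valid string) or in 01 (append to any length-(n-2) valid string), so a(n) = a(n-1) + a(n-2) with a(1)=2, a(2)=3.
Computing successive values: a(1)=2, a(2)=3, a(3)=5, a(4)=8, a(5)=13, a(6)=21, a(7)=34, a(8)=55, a(9)=89, a(10)=144, a(11)=233, a(12)=377, a(13)=610, a(14)=987, a(15)=1597, a(16)=2584, a(17)=4181, a(18)=6765, a(19)=10946, a(20)=17711, a(21)=28657, a(22)=46368, a(23)=75025, a(24)=121393, a(25)=196418, a(26)=317811, a(27)=514229.

Final answer: 514229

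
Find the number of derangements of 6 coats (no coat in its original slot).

D(n) = (n-1)(D(n-1) + D(n-2)), D(0)=1, D(1)=0.
D(2) = 1 x (0 + 1) = 1
D(3) = 2 x (1 + 0) = 2
D(4) = 3 x (2 + 1) = 9
D(5) = 4 x (9 + 2) = 44
D(6) = 5 x (D(5) + D(4)) = 5 x (44 + 9)

Final answer: D(6) = 265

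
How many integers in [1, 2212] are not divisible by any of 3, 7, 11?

|div by 3|=737, |div by 7|=316, |div by 11|=201.
|div by 3&7|=105, |div by 3&11|=67, |div by 7&11|=28, |div by all|=9.
By inclusion-exclusion, divisible by at least one: 737+316+201-105-67-28+9 = 1063.
Not divisible by any: 2212 - 1063.

Final answer: 1149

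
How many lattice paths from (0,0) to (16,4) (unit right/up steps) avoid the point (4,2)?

Total paths to (16,4): C(20,4) = 4845.
Paths through (4,2): C(6,2) x C(14,2) = 1365.
Avoiding (4,2): 4845 - 1365.

Final answer: 3480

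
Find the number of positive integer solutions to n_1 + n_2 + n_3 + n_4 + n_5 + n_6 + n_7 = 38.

Substitute n'_i = n_i - 1 (so n'_i >= 0). Then sum n'_i = 38 - 7 = 31.
Stars and bars: C(31+7-1, 7-1) = C(37,6).

Final answer: C(37,6) = 2324784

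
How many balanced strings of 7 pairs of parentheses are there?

This is counted by the nth Catalan number C_n. Here n = 7 (pairs).
C_n = C(2n,n)/(n+1), so C_{7} = C(14,7)/8 = 3432/8.

Final answer: C_{7} = 429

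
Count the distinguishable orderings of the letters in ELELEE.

Letters (E:4, L:2). Total letters: 6.
Permutations = 6!/(4! x 2!).

Final answer: 15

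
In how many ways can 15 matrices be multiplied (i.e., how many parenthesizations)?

This is counted by the nth Catalan number C_n. Here n = 15 - 1 = 14.
Using C_0 = 1 and C_(k+1) = C_k x 2(2k+1)/(k+2), build up term by term: C_1=1, C_2=2, C_3=5, C_4=14, C_5=42, C_6=132, C_7=429, C_8=1430, C_9=4862, C_10=16796, C_11=58786, C_12=208012, C_13=742900, C_14=2674440.

Final answer: C_{14} = 2674440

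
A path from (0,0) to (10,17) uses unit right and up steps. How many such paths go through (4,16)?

Paths (0,0)->(4,16): C(20,16) = 4845.
Paths (4,16)->(10,17): C(7,1) = 7.
By multiplication principle: 4845 x 7.

Final answer: 33915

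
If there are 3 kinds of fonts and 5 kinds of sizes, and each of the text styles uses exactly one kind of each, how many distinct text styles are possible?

By the multiplication principle: 3 x 5.

Final answer: 15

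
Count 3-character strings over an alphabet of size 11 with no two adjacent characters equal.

First character: 11 choices. Each subsequent: 10 choices (must differ from the previous one).
Total: 11 x 10^2.

Final answer: 11 x 10^{2} = 1100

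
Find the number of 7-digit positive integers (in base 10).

The leading digit cannot be 0 (9 options); the other 6 digits can be anything (10 options each).
Total: 9 x 10^6.

Final answer: 9000000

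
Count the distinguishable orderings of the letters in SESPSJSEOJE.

Letters (E:3, J:2, O:1, P:1, S:4). Total letters: 11.
Permutations = 11!/(4! x 3! x 2!).

Final answer: 138600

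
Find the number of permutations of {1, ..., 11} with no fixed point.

Derangements satisfy D(n) = (n-1)(D(n-1) + D(n-2)), starting from D(0)=1, D(1)=0.
Building up: D(2)=1, D(3)=2, D(4)=9, D(5)=44, D(6)=265, D(7)=1854, D(8)=14833, D(9)=133496, D(10)=1334961.
D(11) = 10 x (D(10) + D(9)) = 10 x (1334961 + 133496).

Final answer: D(11) = 14684570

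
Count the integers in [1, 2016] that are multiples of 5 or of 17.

Multiples of 5: 403. Multiples of 17: 118. Of both (lcm=85): 23.
By inclusion-exclusion: 403 + 118 - 23.

Final answer: 498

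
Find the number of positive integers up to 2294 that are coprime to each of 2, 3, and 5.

|div by 2|=1147, |div by 3|=764, |div by 5|=458.
|div by 2&3|=382, |div by 2&5|=229, |div by 3&5|=152, |div by all|=76.
By inclusion-exclusion, divisible by at least one: 1147+764+458-382-229-152+76 = 1682.
Not divisible by any: 2294 - 1682.

Final answer: 612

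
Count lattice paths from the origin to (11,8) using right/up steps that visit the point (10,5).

Paths (0,0)->(10,5): C(15,5) = 3003.
Paths (10,5)->(11,8): C(4,3) = 4.
By multiplication principle: 3003 x 4.

Final answer: 12012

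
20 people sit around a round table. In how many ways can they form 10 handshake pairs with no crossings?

This is counted by the nth Catalan number C_n. Here n = 20/2 = 10.
C_n = (2n)!/(n!(n+1)!), so C_{10} = 20!/(10! x 11!) = C(20,10)/11 = 184756/11.

Final answer: C_{10} = 16796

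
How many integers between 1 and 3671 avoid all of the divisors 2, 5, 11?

|div by 2|=1835, |div by 5|=734, |div by 11|=333.
|div by 2&5|=367, |div by 2&11|=166, |div by 5&11|=66, |div by all|=33.
By inclusion-exclusion, divisible by at least one: 1835+734+333-367-166-66+33 = 2336.
Not divisible by any: 3671 - 2336.

Final answer: 1335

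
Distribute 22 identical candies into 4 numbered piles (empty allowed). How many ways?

Stars and bars: C(n+k-1, k-1) = C(25,3).

Final answer: C(25,3) = 2300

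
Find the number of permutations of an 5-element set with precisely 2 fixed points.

Choose which 2 elements are fixed: C(5,2) = 10.
Derange the remaining 3 using D(j) = (j-1)(D(j-1) + D(j-2)), D(0)=1, D(1)=0: D(2)=1, D(3)=2.
Total: 10 x 2.

Final answer: C(5,2) D(3) = 20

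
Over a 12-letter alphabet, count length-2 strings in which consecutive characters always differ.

Let g(n) count such strings. g(1) = 12, and each valid string of length n-1 extends in 11 ways (any symbol but the last), so g(n) = 11 g(n-1).
Total: g(2) = 12 x 11^1.

Final answer: 12 x 11^{1} = 132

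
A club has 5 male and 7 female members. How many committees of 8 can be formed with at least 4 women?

Sum over valid woman counts:
C(7,4)C(5,4) = 175
C(7,5)C(5,3) = 210
C(7,6)C(5,2) = 70
C(7,7)C(5,1) = 5
Total: 175 + 210 + 70 + 5.

Final answer: 460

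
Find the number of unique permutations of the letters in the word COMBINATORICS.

Letters (A:1, B:1, C:2, I:2, M:1, N:1, O:2, R:1, S:1, T:1). Total letters: 13.
Permutations = 13!/(2! x 2! x 2!).

Final answer: 778377600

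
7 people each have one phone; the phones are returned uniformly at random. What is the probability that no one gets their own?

Use the recurrence D(n) = (n-1)(D(n-1) + D(n-2)) with D(0)=1, D(1)=0.
Building up: D(2)=1, D(3)=2, D(4)=9, D(5)=44, D(6)=265, D(7)=1854.
Total arrangements: 7! = 5040.
Probability = D(7)/7! = 103/280.

Final answer: D(7)/7! = 1854/5040 = 0.367857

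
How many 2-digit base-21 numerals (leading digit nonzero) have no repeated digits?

First digit: 20 (nonzero). Second: 20 (not first). Third: 19, etc.
Total: 20 x 20.

Final answer: 400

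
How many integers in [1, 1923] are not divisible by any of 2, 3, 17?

|div by 2|=961, |div by 3|=641, |div by 17|=113.
|div by 2&3|=320, |div by 2&17|=56, |div by 3&17|=37, |div by all|=18.
By inclusion-exclusion, divisible by at least one: 961+641+113-320-56-37+18 = 1320.
Not divisible by any: 1923 - 1320.

Final answer: 603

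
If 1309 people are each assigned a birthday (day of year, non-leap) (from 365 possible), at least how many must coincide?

There are 365 possible values for birthday (day of year, non-leap). With 1309 people and 365 categories, by pigeonhole: ceiling(1309/365).

Final answer: 4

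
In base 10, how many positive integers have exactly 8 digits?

In base 10, the leading digit has 9 choices (1..9); each of the remaining 7 digits has 10 choices.
Total: 9 x 10^7.

Final answer: 90000000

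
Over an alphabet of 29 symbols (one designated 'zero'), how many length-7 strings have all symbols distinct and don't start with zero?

First digit: 28 (nonzero). Second: 28 (not first). Third: 27, etc.
Total: 28 x 28 x 27 x 26 x 25 x 24 x 23.

Final answer: 7595078400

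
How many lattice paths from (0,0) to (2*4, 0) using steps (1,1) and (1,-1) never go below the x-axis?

Total monotonic paths to (4,4): C(8,4) = 70.
A path is bad iff it touches y = x + 1; reflecting its initial segment maps bad paths bijectively onto all paths to (3,5), of which there are C(8,5) = 56.
Valid Dyck paths: 70 - 56.
(Check: C(8,4) - C(8,5) = C(8,4)/5, the Catalan number C_{4}.)

Final answer: C_{4} = 14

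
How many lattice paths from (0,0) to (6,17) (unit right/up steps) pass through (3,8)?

Paths (0,0)->(3,8): C(11,8) = 165.
Paths (3,8)->(6,17): C(12,9) = 220.
By multiplication principle: 165 x 220.

Final answer: 36300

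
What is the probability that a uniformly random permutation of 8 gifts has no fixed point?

Derangements satisfy D(n) = (n-1)(D(n-1) + D(n-2)), starting from D(0)=1, D(1)=0.
Building up: D(2)=1, D(3)=2, D(4)=9, D(5)=44, D(6)=265, D(7)=1854, D(8)=14833.
Total arrangements: 8! = 40320.
Probability = D(8)/8! = 2119/5760.

Final answer: D(8)/8! = 14833/40320 = 0.367882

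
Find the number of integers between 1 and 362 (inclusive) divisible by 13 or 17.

Multiples of 13: 27. Multiples of 17: 21. Of both (lcm=221): 1.
By inclusion-exclusion: 27 + 21 - 1.

Final answer: 47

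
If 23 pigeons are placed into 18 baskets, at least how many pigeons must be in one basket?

By the pigeonhole principle: ceiling(23/18).

Final answer: 2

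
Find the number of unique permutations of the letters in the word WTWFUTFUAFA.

Letters (A:2, F:3, T:2, U:2, W:2). Total letters: 11.
Permutations = 11!/(3! x 2! x 2! x 2! x 2!).

Final answer: 415800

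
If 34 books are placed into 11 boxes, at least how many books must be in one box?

By the pigeonhole principle: ceiling(34/11).

Final answer: 4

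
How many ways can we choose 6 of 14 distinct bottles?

C(14,6) = 14!/(6! x (14-6)!).

Final answer: C(14,6) = 3003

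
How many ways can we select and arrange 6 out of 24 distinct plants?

P(24,6) = 24!/(24-6)! = 24!/18!.

Final answer: P(24,6) = 96909120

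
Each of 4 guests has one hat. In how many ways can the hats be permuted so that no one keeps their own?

Use the recurrence D(n) = (n-1)(D(n-1) + D(n-2)) with D(0)=1, D(1)=0.
D(2) = 1 x (0 + 1) = 1
D(3) = 2 x (1 + 0) = 2
D(4) = 3 x (D(3) + D(2)) = 3 x (2 + 1)

Final answer: D(4) = 9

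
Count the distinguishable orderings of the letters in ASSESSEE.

Letters (A:1, E:3, S:4). Total letters: 8.
Permutations = 8!/(4! x 3!).

Final answer: 280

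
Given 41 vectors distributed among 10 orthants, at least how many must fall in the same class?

By pigeonhole with 41 objects and 10 categories: ceiling(41/10).

Final answer: 5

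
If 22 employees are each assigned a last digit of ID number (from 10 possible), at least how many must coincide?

There are 10 possible values for last digit of ID number. With 22 employees and 10 categories, by pigeonhole: ceiling(22/10).

Final answer: 3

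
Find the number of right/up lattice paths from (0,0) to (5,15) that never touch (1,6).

Total paths to (5,15): C(20,15) = 15504.
Paths through (1,6): C(7,6) x C(13,9) = 5005.
Avoiding (1,6): 15504 - 5005.

Final answer: 10499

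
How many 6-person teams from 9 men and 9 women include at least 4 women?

Sum over valid woman counts:
C(9,4)C(9,2) = 4536
C(9,5)C(9,1) = 1134
C(9,6)C(9,0) = 84
Total: 4536 + 1134 + 84.

Final answer: 5754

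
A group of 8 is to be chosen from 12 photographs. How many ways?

C(12,8) = 12!/(8! x 4!).

Final answer: \binom{12}{8} = 495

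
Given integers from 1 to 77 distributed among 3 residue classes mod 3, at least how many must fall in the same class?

By pigeonhole with 77 objects and 3 categories: ceiling(77/3).

Final answer: 26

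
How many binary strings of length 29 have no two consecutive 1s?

Classify by the final bit: ...0 gives a(n-1) strings, ...01 gives a(n-2) strings. Thus a(n) = a(n-1) + a(n-2) with a(1)=2, a(2)=3.
Building up term by term: a(1)=2, a(2)=3, a(3)=5, a(4)=8, a(5)=13, a(6)=21, a(7)=34, a(8)=55, a(9)=89, a(10)=144, a(11)=233, a(12)=377, a(13)=610, a(14)=987, a(15)=1597, a(16)=2584, a(17)=4181, a(18)=6765, a(19)=10946, a(20)=17711, a(21)=28657, a(22)=46368, a(23)=75025, a(24)=121393, a(25)=196418, a(26)=317811, a(27)=514229, a(28)=832040, a(29)=1346269.

Final answer: 1346269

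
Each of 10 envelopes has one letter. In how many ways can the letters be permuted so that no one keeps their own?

Derangements satisfy D(n) = (n-1)(D(n-1) + D(n-2)), starting from D(0)=1, D(1)=0.
D(2) = 1 x (0 + 1) = 1
D(3) = 2 x (1 + 0) = 2
D(4) = 3 x (2 + 1) = 9
D(5) = 4 x (9 + 2) = 44
D(6) = 5 x (44 + 9) = 265
D(7) = 6 x (265 + 44) = 1854
D(8) = 7 x (1854 + 265) = 14833
D(9) = 8 x (14833 + 1854) = 133496
D(10) = 9 x (D(9) + D(8)) = 9 x (133496 + 14833)

Final answer: D(10) = 1334961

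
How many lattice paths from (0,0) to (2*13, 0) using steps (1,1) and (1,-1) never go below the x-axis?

Total monotonic paths to (13,13): C(26,13) = 10400600.
Reflecting each bad path at its first crossing gives a bijection with paths to (12,14): C(26,14) = 9657700.
Valid Dyck paths: 10400600 - 9657700.
(Equivalently, C_{13} = C(26,13)/14 = 10400600/14.)

Final answer: C_{13} = 742900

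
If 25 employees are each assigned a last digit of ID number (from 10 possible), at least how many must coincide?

There are 10 possible values for last digit of ID number. With 25 employees and 10 categories, by pigeonhole: ceiling(25/10).

Final answer: 3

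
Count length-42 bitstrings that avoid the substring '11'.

Let a(n) count valid strings. If the last bit is 0 the prefix is any valid string of length n-1; if it is 1 the string must end in 01 with a valid prefix of length n-2. So a(n) = a(n-1) + a(n-2), a(1)=2, a(2)=3.
Iterating the recurrence: a(1)=2, a(2)=3, a(3)=5, a(4)=8, a(5)=13, a(6)=21, a(7)=34, a(8)=55, a(9)=89, a(10)=144, a(11)=233, a(12)=377, a(13)=610, a(14)=987, a(15)=1597, a(16)=2584, a(17)=4181, a(18)=6765, a(19)=10946, a(20)=17711, a(21)=28657, a(22)=46368, a(23)=75025, a(24)=121393, a(25)=196418, a(26)=317811, a(27)=514229, a(28)=832040, a(29)=1346269, a(30)=2178309, a(31)=3524578, a(32)=5702887, a(33)=9227465, a(34)=14930352, a(35)=24157817, a(36)=39088169, a(37)=63245986, a(38)=102334155, a(39)=165580141, a(40)=267914296, a(41)=433494437, a(42)=701408733.

Final answer: 701408733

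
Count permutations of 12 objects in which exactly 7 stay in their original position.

Choose which 7 elements are fixed: C(12,7) = 792.
Derange the remaining 5 using D(j) = (j-1)(D(j-1) + D(j-2)), D(0)=1, D(1)=0: D(2)=1, D(3)=2, D(4)=9, D(5)=44.
Total: 792 x 44.

Final answer: C(12,7) D(5) = 34848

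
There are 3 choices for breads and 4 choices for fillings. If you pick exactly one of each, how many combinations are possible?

By the multiplication principle: 3 x 4.

Final answer: 12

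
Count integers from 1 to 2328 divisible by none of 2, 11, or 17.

|div by 2|=1164, |div by 11|=211, |div by 17|=136.
|div by 2&11|=105, |div by 2&17|=68, |div by 11&17|=12, |div by all|=6.
By inclusion-exclusion, divisible by at least one: 1164+211+136-105-68-12+6 = 1332.
Not divisible by any: 2328 - 1332.

Final answer: 996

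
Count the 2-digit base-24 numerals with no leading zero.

These are the integers in [24^1, 24^2), so the count is 24^2 - 24^1 = 23 x 24^1.

Final answer: 552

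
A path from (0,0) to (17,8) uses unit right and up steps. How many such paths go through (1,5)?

Paths (0,0)->(1,5): C(6,5) = 6.
Paths (1,5)->(17,8): C(19,3) = 969.
By multiplication principle: 6 x 969.

Final answer: 5814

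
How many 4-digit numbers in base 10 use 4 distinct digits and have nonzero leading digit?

First digit: 9 (nonzero). Second: 9 (not first). Third: 8, etc.
Total: 9 x 9 x 8 x 7.

Final answer: 4536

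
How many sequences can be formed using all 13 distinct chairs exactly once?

The number of ways to arrange 13 distinct objects is 13!.

Final answer: 13! = 6227020800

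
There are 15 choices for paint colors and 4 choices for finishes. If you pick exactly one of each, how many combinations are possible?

By the multiplication principle: 15 x 4.

Final answer: 60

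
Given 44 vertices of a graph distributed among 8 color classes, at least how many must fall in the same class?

By pigeonhole with 44 objects and 8 categories: ceiling(44/8).

Final answer: 6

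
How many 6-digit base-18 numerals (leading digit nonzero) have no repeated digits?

The leading digit has 17 choices (anything but zero); the next has 17 (anything but the first), then 16, and so on, one fewer each time.
Total: 17 x 17 x 16 x 15 x 14 x 13.

Final answer: 12623520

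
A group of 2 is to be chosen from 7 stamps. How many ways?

C(7,2) = 7!/(2! x (7-2)!).

Final answer: C(7,2) = 21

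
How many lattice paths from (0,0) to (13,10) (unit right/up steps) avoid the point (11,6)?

Total paths to (13,10): C(23,10) = 1144066.
Paths through (11,6): C(17,6) x C(6,4) = 185640.
Avoiding (11,6): 1144066 - 185640.

Final answer: 958426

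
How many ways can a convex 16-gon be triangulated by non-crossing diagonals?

This is a standard Catalan-number count: the answer is C_n. Here n = 16 - 2 = 14.
C_n = C(2n,n) - C(2n,n+1), so C_{14} = C(28,14) - C(28,15) = 40116600 - 37442160.

Final answer: C_{14} = 2674440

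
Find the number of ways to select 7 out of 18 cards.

C(18,7) = 18!/(7! x (18-7)!).

Final answer: C(18,7) = 31824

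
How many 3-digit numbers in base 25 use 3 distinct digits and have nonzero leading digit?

The leading digit has 24 choices (anything but zero); the next has 24 (anything but the first), then 23, and so on, one fewer each time.
Total: 24 x 24 x 23.

Final answer: 13248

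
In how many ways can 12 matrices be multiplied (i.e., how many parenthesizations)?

The structures are counted by the Catalan number C_n. Here n = 12 - 1 = 11.
C_n = C(2n,n)/(n+1), so C_{11} = C(22,11)/12 = 705432/12.

Final answer: C_{11} = 58786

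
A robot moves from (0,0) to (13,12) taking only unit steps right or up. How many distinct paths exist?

Each path has 13 right steps and 12 up steps in some order (25 steps total).
Choose which 12 of the 25 steps are up: C(25,12).

Final answer: C(25,12) = 5200300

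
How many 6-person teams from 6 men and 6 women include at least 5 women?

Sum over valid woman counts:
C(6,5)C(6,1) = 36
C(6,6)C(6,0) = 1
Total: 36 + 1.

Final answer: 37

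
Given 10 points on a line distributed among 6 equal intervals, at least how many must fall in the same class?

By pigeonhole with 10 objects and 6 categories: ceiling(10/6).

Final answer: 2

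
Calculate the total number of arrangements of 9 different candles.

The number of ways to arrange 9 distinct objects is 9!.

Final answer: 9! = 362880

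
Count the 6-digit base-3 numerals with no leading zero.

Leading digit: 2 options (nonzero). Other 5 digit(s): 3 options each.
Total: 2 x 3^5.

Final answer: 486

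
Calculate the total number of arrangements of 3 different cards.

The number of ways to arrange 3 distinct objects is 3!.

Final answer: 3! = 6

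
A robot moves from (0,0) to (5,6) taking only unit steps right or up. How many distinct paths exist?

Each path has 5 right steps and 6 up steps in some order (11 steps total).
Choose which 6 of the 11 steps are up: C(11,6).

Final answer: C(11,6) = 462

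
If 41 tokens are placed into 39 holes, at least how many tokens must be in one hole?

By the pigeonhole principle: ceiling(41/39).

Final answer: 2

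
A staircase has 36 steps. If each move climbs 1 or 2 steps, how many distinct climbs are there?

Let f(n) count the ways. The last step is size 1 or 2, so f(n) = f(n-1) + f(n-2) with f(1)=1, f(2)=2.
Computing successive values: f(1)=1, f(2)=2, f(3)=3, f(4)=5, f(5)=8, f(6)=13, f(7)=21, f(8)=34, f(9)=55, f(10)=89, f(11)=144, f(12)=233, f(13)=377, f(14)=610, f(15)=987, f(16)=1597, f(17)=2584, f(18)=4181, f(19)=6765, f(20)=10946, f(21)=17711, f(22)=28657, f(23)=46368, f(24)=75025, f(25)=121393, f(26)=196418, f(27)=317811, f(28)=514229, f(29)=832040, f(30)=1346269, f(31)=2178309, f(32)=3524578, f(33)=5702887, f(34)=9227465, f(35)=14930352, f(36)=24157817.

Final answer: 24157817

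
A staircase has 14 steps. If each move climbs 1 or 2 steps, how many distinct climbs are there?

Let f(n) count the ways. The last step is size 1 or 2, so f(n) = f(n-1) + f(n-2) with f(1)=1, f(2)=2.
Building up term by term: f(1)=1, f(2)=2, f(3)=3, f(4)=5, f(5)=8, f(6)=13, f(7)=21, f(8)=34, f(9)=55, f(10)=89, f(11)=144, f(12)=233, f(13)=377, f(14)=610.

Final answer: 610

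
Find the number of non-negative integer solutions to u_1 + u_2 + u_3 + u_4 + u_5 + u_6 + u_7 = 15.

Stars and bars with 15 stars and 6 bars:
C(15+7-1, 7-1) = C(21,6).

Final answer: C(21,6) = 54264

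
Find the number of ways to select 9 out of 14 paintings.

C(14,9) = 14!/(9! x 5!).

Final answer: \binom{14}{9} = 2002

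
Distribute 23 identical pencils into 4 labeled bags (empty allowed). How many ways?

Stars and bars: C(n+k-1, k-1) = C(26,3).

Final answer: C(26,3) = 2600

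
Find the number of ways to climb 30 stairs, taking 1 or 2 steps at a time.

Let f(n) be the number of climbs. Removing the last move (1 or 2 steps) gives f(n) = f(n-1) + f(n-2); base cases f(1)=1, f(2)=2.
Building up term by term: f(1)=1, f(2)=2, f(3)=3, f(4)=5, f(5)=8, f(6)=13, f(7)=21, f(8)=34, f(9)=55, f(10)=89, f(11)=144, f(12)=233, f(13)=377, f(14)=610, f(15)=987, f(16)=1597, f(17)=2584, f(18)=4181, f(19)=6765, f(20)=10946, f(21)=17711, f(22)=28657, f(23)=46368, f(24)=75025, f(25)=121393, f(26)=196418, f(27)=317811, f(28)=514229, f(29)=832040, f(30)=1346269.

Final answer: 1346269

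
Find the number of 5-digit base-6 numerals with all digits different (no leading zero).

The leading digit has 5 choices (anything but zero); the next has 5 (anything but the first), then 4, and so on, one fewer each time.
Total: 5 x 5 x 4 x 3 x 2.

Final answer: 600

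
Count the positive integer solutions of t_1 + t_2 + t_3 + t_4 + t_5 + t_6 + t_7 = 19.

Substitute t'_i = t_i - 1 (so t'_i >= 0). Then sum t'_i = 19 - 7 = 12.
Stars and bars: C(12+7-1, 7-1) = C(18,6).

Final answer: C(18,6) = 18564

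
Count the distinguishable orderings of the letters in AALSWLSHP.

Letters (A:2, H:1, L:2, P:1, S:2, W:1). Total letters: 9.
Permutations = 9!/(2! x 2! x 2!).

Final answer: 45360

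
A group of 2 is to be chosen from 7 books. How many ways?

C(7,2) = 7!/(2! x (7-2)!).

Final answer: C(7,2) = 21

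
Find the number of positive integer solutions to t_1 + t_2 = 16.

Substitute t'_i = t_i - 1 (so t'_i >= 0). Then sum t'_i = 16 - 2 = 14.
Stars and bars: C(14+2-1, 2-1) = C(15,1).

Final answer: C(15,1) = 15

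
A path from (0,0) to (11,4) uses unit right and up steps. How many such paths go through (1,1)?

Paths (0,0)->(1,1): C(2,1) = 2.
Paths (1,1)->(11,4): C(13,3) = 286.
By multiplication principle: 2 x 286.

Final answer: 572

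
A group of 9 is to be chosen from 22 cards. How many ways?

C(22,9) = 22!/(9! x 13!).

Final answer: \binom{22}{9} = 497420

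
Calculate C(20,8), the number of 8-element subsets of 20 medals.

C(20,8) = 20!/(8! x (20-8)!).

Final answer: C(20,8) = 125970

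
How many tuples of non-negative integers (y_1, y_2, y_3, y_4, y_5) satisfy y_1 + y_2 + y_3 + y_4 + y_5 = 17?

Stars and bars with 17 stars and 4 bars:
C(17+5-1, 5-1) = C(21,4).

Final answer: C(21,4) = 5985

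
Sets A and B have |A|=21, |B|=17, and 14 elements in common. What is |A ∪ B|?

|A union B| = |A| + |B| - |A intersect B| = 21 + 17 - 14.

Final answer: 24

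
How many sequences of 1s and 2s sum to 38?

Let f(n) count the ways. The last step is size 1 or 2, so f(n) = f(n-1) + f(n-2) with f(1)=1, f(2)=2.
Building up term by term: f(1)=1, f(2)=2, f(3)=3, f(4)=5, f(5)=8, f(6)=13, f(7)=21, f(8)=34, f(9)=55, f(10)=89, f(11)=144, f(12)=233, f(13)=377, f(14)=610, f(15)=987, f(16)=1597, f(17)=2584, f(18)=4181, f(19)=6765, f(20)=10946, f(21)=17711, f(22)=28657, f(23)=46368, f(24)=75025, f(25)=121393, f(26)=196418, f(27)=317811, f(28)=514229, f(29)=832040, f(30)=1346269, f(31)=2178309, f(32)=3524578, f(33)=5702887, f(34)=9227465, f(35)=14930352, f(36)=24157817, f(37)=39088169, f(38)=63245986.

Final answer: 63245986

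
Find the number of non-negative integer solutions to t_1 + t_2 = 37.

Stars and bars with 37 stars and 1 bars:
C(37+2-1, 2-1) = C(38,1).

Final answer: C(38,1) = 38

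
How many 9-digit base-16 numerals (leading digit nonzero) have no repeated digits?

First digit: 15 (nonzero). Second: 15 (not first). Third: 14, etc.
Total: 15 x 15 x 14 x 13 x 12 x 11 x 10 x 9 x 8.

Final answer: 3891888000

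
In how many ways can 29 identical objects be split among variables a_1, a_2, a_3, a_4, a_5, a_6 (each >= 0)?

Stars and bars with 29 stars and 5 bars:
C(29+6-1, 6-1) = C(34,5).

Final answer: C(34,5) = 278256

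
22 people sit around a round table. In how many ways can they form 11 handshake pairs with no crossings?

This is counted by the nth Catalan number C_n. Here n = 22/2 = 11.
C_n = C(2n,n) - C(2n,n+1), so C_{11} = C(22,11) - C(22,12) = 705432 - 646646.

Final answer: C_{11} = 58786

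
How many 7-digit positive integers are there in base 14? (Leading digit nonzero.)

These are the integers in [14^6, 14^7), so the count is 14^7 - 14^6 = 13 x 14^6.

Final answer: 97883968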